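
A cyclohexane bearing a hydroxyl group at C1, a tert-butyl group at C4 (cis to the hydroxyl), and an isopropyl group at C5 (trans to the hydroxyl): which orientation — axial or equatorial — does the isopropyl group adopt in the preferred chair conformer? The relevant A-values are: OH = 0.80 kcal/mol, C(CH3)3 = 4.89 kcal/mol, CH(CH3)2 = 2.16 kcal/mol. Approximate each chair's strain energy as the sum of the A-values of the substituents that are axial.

equatorial

Chair I (hydroxyl axial, tert-butyl equatorial, isopropyl equatorial): E = 0.80 kcal/mol.
Chair II (hydroxyl equatorial, tert-butyl axial, isopropyl axial): E = 7.05 kcal/mol.
Chair I is the more stable (lower-energy) conformer, and in that chair the isopropyl group is equatorial.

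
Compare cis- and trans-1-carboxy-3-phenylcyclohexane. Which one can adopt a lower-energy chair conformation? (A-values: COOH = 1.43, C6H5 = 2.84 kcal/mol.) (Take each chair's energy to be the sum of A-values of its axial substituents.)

cis

At 1,3 positions (parity same): cis → (e,e or a,a); trans → (a,e or e,a).
Best chair for cis: E = 0.00 kcal/mol; best chair for trans: E = 1.43 kcal/mol.
The cis isomer is lower by 1.43 kcal/mol.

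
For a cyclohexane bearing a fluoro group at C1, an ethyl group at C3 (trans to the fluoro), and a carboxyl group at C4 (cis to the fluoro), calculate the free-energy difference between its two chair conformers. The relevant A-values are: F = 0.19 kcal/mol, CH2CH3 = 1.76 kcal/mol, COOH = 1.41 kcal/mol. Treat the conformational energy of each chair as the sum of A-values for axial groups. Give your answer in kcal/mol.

Chair I (fluoro axial, ethyl equatorial, carboxyl equatorial): E = 0.19 kcal/mol.
Chair II (fluoro equatorial, ethyl axial, carboxyl axial): E = 3.17 kcal/mol.
ΔE = 3.17 − 0.19 = 2.98 kcal/mol; chair I is more stable.

2.98 kcal/mol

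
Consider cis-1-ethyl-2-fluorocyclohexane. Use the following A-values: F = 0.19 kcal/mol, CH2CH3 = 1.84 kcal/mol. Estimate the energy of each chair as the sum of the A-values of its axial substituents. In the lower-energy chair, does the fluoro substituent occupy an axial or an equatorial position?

axial

C1 and C2 have opposite parity, so for the cis isomer the two substituents are one axial and one equatorial in each chair.
Chair I (fluoro axial, ethyl equatorial): E = 0.19 kcal/mol.
Chair II (fluoro equatorial, ethyl axial): E = 1.84 kcal/mol.
Chair I is the more stable (lower-energy) conformer, and in that chair the fluoro group is axial.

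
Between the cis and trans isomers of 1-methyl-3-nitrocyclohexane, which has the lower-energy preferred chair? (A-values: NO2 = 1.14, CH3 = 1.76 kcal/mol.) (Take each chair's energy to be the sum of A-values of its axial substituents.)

cis

At 1,3 positions (parity same): cis → (e,e or a,a); trans → (a,e or e,a).
Best chair for cis: E = 0.00 kcal/mol; best chair for trans: E = 1.14 kcal/mol.
The cis isomer is lower by 1.14 kcal/mol.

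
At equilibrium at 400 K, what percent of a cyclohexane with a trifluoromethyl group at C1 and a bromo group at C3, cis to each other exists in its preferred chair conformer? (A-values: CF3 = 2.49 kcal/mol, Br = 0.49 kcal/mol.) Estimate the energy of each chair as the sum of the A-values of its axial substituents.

C1 and C3 have the same parity, so for the cis isomer the two substituents are e,e in one chair and a,a in the other.
Chair I (trifluoromethyl axial, bromo axial): E = 2.98 kcal/mol; chair II (trifluoromethyl equatorial, bromo equatorial): E = 0.00 kcal/mol.
ΔG = 2.98 kcal/mol between the two chairs.
K = exp(ΔG/RT) with R = 1.987×10⁻³ kcal mol⁻¹ K⁻¹ and T = 400 K gives K ≈ 42.5.
Fraction in the lower-energy chair = K/(K+1) = 97.7%.

97.7%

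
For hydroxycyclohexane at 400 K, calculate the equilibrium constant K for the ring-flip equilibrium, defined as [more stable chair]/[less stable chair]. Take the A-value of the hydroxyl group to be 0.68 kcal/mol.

One chair has the hydroxyl group axial (E = 0.68 kcal/mol) and the other has it equatorial (E = 0).
ΔG = 0.68 kcal/mol between the two chairs.
K = exp(ΔG/RT) with R = 1.987×10⁻³ kcal mol⁻¹ K⁻¹ and T = 400 K gives K ≈ 2.35.

K ≈ 2.35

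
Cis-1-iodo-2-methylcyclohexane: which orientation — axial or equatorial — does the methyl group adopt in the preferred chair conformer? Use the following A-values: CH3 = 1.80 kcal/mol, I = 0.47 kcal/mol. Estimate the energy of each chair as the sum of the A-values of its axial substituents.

C1 and C2 have opposite parity, so for the cis isomer the two substituents are one axial and one equatorial in each chair.
Chair I (methyl axial, iodo equatorial): E = 1.80 kcal/mol.
Chair II (methyl equatorial, iodo axial): E = 0.47 kcal/mol.
Chair II is the more stable (lower-energy) conformer, and in that chair the methyl group is equatorial.

equatorial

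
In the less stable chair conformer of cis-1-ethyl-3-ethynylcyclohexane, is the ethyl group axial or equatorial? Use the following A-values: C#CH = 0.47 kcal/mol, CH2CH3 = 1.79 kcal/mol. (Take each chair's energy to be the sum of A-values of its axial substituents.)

axial

C1 and C3 have the same parity, so for the cis isomer the two substituents are e,e in one chair and a,a in the other.
Chair I (ethynyl axial, ethyl axial): E = 2.26 kcal/mol.
Chair II (ethynyl equatorial, ethyl equatorial): E = 0.00 kcal/mol.
Chair I is the less stable (higher-energy) conformer, and in that chair the ethyl group is axial.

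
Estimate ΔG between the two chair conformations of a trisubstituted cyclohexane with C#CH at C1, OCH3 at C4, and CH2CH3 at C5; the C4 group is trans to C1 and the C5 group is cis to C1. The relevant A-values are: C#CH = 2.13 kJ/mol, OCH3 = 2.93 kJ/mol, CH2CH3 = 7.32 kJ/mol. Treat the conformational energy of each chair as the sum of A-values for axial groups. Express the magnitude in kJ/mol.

Chair I (ethynyl axial, methoxy axial, ethyl axial): E = 12.38 kJ/mol.
Chair II (ethynyl equatorial, methoxy equatorial, ethyl equatorial): E = 0.00 kJ/mol.
ΔE = 12.38 − 0.00 = 12.38 kJ/mol; chair II is more stable.

12.38 kJ/mol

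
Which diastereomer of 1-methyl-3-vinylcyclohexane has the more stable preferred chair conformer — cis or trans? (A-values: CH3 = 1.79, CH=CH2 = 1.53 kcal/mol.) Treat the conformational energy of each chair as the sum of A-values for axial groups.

cis

At 1,3 positions (parity same): cis → (e,e or a,a); trans → (a,e or e,a).
Best chair for cis: E = 0.00 kcal/mol; best chair for trans: E = 1.53 kcal/mol.
The cis isomer is lower by 1.53 kcal/mol.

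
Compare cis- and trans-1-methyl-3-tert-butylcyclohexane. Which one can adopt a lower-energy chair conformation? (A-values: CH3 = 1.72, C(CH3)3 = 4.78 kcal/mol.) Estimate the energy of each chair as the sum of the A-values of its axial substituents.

At 1,3 positions (parity same): cis → (e,e or a,a); trans → (a,e or e,a).
Best chair for cis: E = 0.00 kcal/mol; best chair for trans: E = 1.72 kcal/mol.
The cis isomer is lower by 1.72 kcal/mol.

cis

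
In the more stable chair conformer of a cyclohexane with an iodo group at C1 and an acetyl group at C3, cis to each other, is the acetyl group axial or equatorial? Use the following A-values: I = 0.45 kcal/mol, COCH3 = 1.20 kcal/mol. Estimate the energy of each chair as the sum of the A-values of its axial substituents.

C1 and C3 have the same parity, so for the cis isomer the two substituents are e,e in one chair and a,a in the other.
Chair I (iodo axial, acetyl axial): E = 1.65 kcal/mol.
Chair II (iodo equatorial, acetyl equatorial): E = 0.00 kcal/mol.
Chair II is the more stable (lower-energy) conformer, and in that chair the acetyl group is equatorial.

equatorial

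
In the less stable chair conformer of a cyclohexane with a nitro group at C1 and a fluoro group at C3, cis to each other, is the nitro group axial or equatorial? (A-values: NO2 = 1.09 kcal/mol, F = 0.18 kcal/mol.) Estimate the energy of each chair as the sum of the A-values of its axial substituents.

axial

C1 and C3 have the same parity, so for the cis isomer the two substituents are e,e in one chair and a,a in the other.
Chair I (nitro axial, fluoro axial): E = 1.27 kcal/mol.
Chair II (nitro equatorial, fluoro equatorial): E = 0.00 kcal/mol.
Chair I is the less stable (higher-energy) conformer, and in that chair the nitro group is axial.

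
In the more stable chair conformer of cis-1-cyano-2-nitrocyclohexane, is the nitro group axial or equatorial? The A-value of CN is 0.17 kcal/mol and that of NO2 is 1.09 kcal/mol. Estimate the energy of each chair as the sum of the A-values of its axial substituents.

C1 and C2 have opposite parity, so for the cis isomer the two substituents are one axial and one equatorial in each chair.
Chair I (cyano axial, nitro equatorial): E = 0.17 kcal/mol.
Chair II (cyano equatorial, nitro axial): E = 1.09 kcal/mol.
Chair I is the more stable (lower-energy) conformer, and in that chair the nitro group is equatorial.

equatorial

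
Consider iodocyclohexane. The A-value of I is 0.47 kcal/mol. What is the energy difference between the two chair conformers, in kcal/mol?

A monosubstituted cyclohexane has one chair with the iodo group axial (E = A = 0.47 kcal/mol) and one with it equatorial (E = 0).
ΔE = 0.47 − 0 = 0.47 kcal/mol.

0.47 kcal/mol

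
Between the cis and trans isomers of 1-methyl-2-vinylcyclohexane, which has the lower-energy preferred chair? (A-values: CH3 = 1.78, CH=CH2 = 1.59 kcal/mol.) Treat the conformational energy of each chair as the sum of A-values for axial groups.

trans

At 1,2 positions (parity opposite): cis → (a,e or e,a); trans → (e,e or a,a).
Best chair for cis: E = 1.59 kcal/mol; best chair for trans: E = 0.00 kcal/mol.
The trans isomer is lower by 1.59 kcal/mol.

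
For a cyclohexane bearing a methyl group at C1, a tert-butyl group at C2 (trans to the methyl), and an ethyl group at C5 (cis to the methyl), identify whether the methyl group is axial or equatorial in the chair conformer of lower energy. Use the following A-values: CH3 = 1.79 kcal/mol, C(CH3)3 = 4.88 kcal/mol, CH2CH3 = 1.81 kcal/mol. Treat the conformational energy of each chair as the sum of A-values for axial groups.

Chair I (methyl axial, tert-butyl axial, ethyl axial): E = 8.48 kcal/mol.
Chair II (methyl equatorial, tert-butyl equatorial, ethyl equatorial): E = 0.00 kcal/mol.
Chair II is the more stable (lower-energy) conformer, and in that chair the methyl group is equatorial.

equatorial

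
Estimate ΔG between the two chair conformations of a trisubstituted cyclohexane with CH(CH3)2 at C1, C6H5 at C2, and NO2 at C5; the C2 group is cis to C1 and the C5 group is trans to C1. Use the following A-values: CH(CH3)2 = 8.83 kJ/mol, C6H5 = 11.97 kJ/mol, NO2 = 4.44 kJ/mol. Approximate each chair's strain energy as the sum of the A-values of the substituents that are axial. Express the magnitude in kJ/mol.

7.58 kJ/mol

Chair I (isopropyl axial, phenyl equatorial, nitro equatorial): E = 8.83 kJ/mol.
Chair II (isopropyl equatorial, phenyl axial, nitro axial): E = 16.41 kJ/mol.
ΔE = 16.41 − 8.83 = 7.58 kJ/mol; chair I is more stable.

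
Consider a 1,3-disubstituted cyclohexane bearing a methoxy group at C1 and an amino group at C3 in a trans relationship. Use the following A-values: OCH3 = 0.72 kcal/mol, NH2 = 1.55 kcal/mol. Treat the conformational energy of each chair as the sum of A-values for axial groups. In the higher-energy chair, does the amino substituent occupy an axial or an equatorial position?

axial

C1 and C3 have the same parity, so for the trans isomer the two substituents are one axial and one equatorial in each chair.
Chair I (methoxy axial, amino equatorial): E = 0.72 kcal/mol.
Chair II (methoxy equatorial, amino axial): E = 1.55 kcal/mol.
Chair II is the less stable (higher-energy) conformer, and in that chair the amino group is axial.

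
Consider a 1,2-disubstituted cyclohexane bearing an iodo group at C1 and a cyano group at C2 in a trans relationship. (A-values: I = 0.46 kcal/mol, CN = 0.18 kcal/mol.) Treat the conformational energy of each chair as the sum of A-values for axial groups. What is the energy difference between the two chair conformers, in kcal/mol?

C1 and C2 have opposite parity, so for the trans isomer the two substituents are e,e in one chair and a,a in the other.
Chair I (iodo axial, cyano axial): E = 0.64 kcal/mol.
Chair II (iodo equatorial, cyano equatorial): E = 0.00 kcal/mol.
ΔE = 0.64 − 0.00 = 0.64 kcal/mol; chair II is more stable.

0.64 kcal/mol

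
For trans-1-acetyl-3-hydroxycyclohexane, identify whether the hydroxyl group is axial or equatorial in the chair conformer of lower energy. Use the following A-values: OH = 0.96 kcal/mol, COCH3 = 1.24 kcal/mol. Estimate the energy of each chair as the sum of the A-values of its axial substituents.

C1 and C3 have the same parity, so for the trans isomer the two substituents are one axial and one equatorial in each chair.
Chair I (hydroxyl axial, acetyl equatorial): E = 0.96 kcal/mol.
Chair II (hydroxyl equatorial, acetyl axial): E = 1.24 kcal/mol.
Chair I is the more stable (lower-energy) conformer, and in that chair the hydroxyl group is axial.

axial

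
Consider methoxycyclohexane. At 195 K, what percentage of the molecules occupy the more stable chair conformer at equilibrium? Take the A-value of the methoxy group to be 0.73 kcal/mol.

One chair has the methoxy group axial (E = 0.73 kcal/mol) and the other has it equatorial (E = 0).
ΔG = 0.73 kcal/mol between the two chairs.
K = exp(ΔG/RT) with R = 1.987×10⁻³ kcal mol⁻¹ K⁻¹ and T = 195 K gives K ≈ 6.58.
Fraction in the lower-energy chair = K/(K+1) = 86.8%.

86.8%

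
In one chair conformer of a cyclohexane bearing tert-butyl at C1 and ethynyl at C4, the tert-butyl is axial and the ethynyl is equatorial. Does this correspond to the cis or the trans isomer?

cis

C1 and C4 have opposite parity, so their axial bonds point in opposite directions.
With opposite-parity carbons, two substituents on the same face are one axial and one equatorial; opposite faces give both axial or both equatorial.
Here the groups are axial/equatorial → same face → cis.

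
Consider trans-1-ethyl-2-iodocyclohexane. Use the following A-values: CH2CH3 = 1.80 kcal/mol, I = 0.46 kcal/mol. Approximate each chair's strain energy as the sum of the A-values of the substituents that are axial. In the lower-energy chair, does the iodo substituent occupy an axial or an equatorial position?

equatorial

C1 and C2 have opposite parity, so for the trans isomer the two substituents are e,e in one chair and a,a in the other.
Chair I (ethyl axial, iodo axial): E = 2.26 kcal/mol.
Chair II (ethyl equatorial, iodo equatorial): E = 0.00 kcal/mol.
Chair II is the more stable (lower-energy) conformer, and in that chair the iodo group is equatorial.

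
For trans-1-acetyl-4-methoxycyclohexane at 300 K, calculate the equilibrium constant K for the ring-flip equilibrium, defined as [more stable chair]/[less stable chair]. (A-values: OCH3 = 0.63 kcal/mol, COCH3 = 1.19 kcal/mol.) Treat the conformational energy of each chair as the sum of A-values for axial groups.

C1 and C4 have opposite parity, so for the trans isomer the two substituents are e,e in one chair and a,a in the other.
Chair I (methoxy axial, acetyl axial): E = 1.82 kcal/mol; chair II (methoxy equatorial, acetyl equatorial): E = 0.00 kcal/mol.
ΔG = 1.82 kcal/mol between the two chairs.
K = exp(ΔG/RT) with R = 1.987×10⁻³ kcal mol⁻¹ K⁻¹ and T = 300 K gives K ≈ 21.2.

K ≈ 21.2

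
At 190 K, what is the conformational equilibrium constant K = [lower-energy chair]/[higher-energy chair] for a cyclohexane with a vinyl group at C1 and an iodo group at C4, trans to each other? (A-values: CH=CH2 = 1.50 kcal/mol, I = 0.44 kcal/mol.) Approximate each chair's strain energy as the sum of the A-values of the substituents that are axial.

C1 and C4 have opposite parity, so for the trans isomer the two substituents are e,e in one chair and a,a in the other.
Chair I (vinyl axial, iodo axial): E = 1.94 kcal/mol; chair II (vinyl equatorial, iodo equatorial): E = 0.00 kcal/mol.
ΔG = 1.94 kcal/mol between the two chairs.
K = exp(ΔG/RT) with R = 1.987×10⁻³ kcal mol⁻¹ K⁻¹ and T = 190 K gives K ≈ 170.

K ≈ 170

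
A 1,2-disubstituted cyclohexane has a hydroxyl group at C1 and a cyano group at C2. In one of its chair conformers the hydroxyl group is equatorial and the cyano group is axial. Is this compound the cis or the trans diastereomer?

C1 and C2 have opposite parity, so their axial bonds point in opposite directions.
With opposite-parity carbons, two substituents on the same face are one axial and one equatorial; opposite faces give both axial or both equatorial.
Here the groups are equatorial/axial → same face → cis.

cis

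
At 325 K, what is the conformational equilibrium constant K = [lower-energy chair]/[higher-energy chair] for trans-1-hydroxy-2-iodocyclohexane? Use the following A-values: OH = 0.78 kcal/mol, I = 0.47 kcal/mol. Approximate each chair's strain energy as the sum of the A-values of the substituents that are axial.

C1 and C2 have opposite parity, so for the trans isomer the two substituents are e,e in one chair and a,a in the other.
Chair I (hydroxyl axial, iodo axial): E = 1.25 kcal/mol; chair II (hydroxyl equatorial, iodo equatorial): E = 0.00 kcal/mol.
ΔG = 1.25 kcal/mol between the two chairs.
K = exp(ΔG/RT) with R = 1.987×10⁻³ kcal mol⁻¹ K⁻¹ and T = 325 K gives K ≈ 6.93.

K ≈ 6.93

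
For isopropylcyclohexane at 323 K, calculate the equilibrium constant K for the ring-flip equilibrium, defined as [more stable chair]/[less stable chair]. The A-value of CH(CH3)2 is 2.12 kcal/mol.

One chair has the isopropyl group axial (E = 2.12 kcal/mol) and the other has it equatorial (E = 0).
ΔG = 2.12 kcal/mol between the two chairs.
K = exp(ΔG/RT) with R = 1.987×10⁻³ kcal mol⁻¹ K⁻¹ and T = 323 K gives K ≈ 27.2.

K ≈ 27.2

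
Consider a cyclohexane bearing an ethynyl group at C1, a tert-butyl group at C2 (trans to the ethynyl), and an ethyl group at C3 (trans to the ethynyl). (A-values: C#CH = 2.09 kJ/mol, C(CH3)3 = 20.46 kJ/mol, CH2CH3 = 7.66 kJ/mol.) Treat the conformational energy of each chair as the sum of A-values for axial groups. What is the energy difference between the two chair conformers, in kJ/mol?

Chair I (ethynyl axial, tert-butyl axial, ethyl equatorial): E = 22.55 kJ/mol.
Chair II (ethynyl equatorial, tert-butyl equatorial, ethyl axial): E = 7.66 kJ/mol.
ΔE = 22.55 − 7.66 = 14.89 kJ/mol; chair II is more stable.

14.89 kJ/mol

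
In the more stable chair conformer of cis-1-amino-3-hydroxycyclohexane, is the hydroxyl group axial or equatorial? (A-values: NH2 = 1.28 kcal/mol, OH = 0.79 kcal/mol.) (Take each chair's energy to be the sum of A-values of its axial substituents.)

equatorial

C1 and C3 have the same parity, so for the cis isomer the two substituents are e,e in one chair and a,a in the other.
Chair I (amino axial, hydroxyl axial): E = 2.07 kcal/mol.
Chair II (amino equatorial, hydroxyl equatorial): E = 0.00 kcal/mol.
Chair II is the more stable (lower-energy) conformer, and in that chair the hydroxyl group is equatorial.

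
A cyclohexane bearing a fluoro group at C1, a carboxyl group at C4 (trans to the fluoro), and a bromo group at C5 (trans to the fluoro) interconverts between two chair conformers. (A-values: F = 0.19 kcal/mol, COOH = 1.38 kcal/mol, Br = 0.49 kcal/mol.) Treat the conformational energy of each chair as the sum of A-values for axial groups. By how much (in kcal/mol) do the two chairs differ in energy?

1.08 kcal/mol

Chair I (fluoro axial, carboxyl axial, bromo equatorial): E = 1.57 kcal/mol.
Chair II (fluoro equatorial, carboxyl equatorial, bromo axial): E = 0.49 kcal/mol.
ΔE = 1.57 − 0.49 = 1.08 kcal/mol; chair II is more stable.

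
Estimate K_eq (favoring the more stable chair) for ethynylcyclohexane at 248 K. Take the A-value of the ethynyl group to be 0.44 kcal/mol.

K ≈ 2.44

One chair has the ethynyl group axial (E = 0.44 kcal/mol) and the other has it equatorial (E = 0).
ΔG = 0.44 kcal/mol between the two chairs.
K = exp(ΔG/RT) with R = 1.987×10⁻³ kcal mol⁻¹ K⁻¹ and T = 248 K gives K ≈ 2.44.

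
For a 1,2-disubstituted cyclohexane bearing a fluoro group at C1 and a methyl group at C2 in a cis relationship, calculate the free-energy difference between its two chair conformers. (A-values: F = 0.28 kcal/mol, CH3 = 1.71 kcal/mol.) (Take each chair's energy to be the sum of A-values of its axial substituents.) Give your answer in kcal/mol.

C1 and C2 have opposite parity, so for the cis isomer the two substituents are one axial and one equatorial in each chair.
Chair I (fluoro axial, methyl equatorial): E = 0.28 kcal/mol.
Chair II (fluoro equatorial, methyl axial): E = 1.71 kcal/mol.
ΔE = 1.71 − 0.28 = 1.43 kcal/mol; chair I is more stable.

1.43 kcal/mol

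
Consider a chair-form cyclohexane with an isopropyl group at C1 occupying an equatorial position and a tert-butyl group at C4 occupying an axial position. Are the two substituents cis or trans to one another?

C1 and C4 have opposite parity, so their axial bonds point in opposite directions.
With opposite-parity carbons, two substituents on the same face are one axial and one equatorial; opposite faces give both axial or both equatorial.
Here the groups are equatorial/axial → same face → cis.

cis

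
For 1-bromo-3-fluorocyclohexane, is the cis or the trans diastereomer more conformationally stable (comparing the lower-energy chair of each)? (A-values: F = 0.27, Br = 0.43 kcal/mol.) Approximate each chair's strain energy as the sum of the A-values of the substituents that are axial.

cis

At 1,3 positions (parity same): cis → (e,e or a,a); trans → (a,e or e,a).
Best chair for cis: E = 0.00 kcal/mol; best chair for trans: E = 0.27 kcal/mol.
The cis isomer is lower by 0.27 kcal/mol.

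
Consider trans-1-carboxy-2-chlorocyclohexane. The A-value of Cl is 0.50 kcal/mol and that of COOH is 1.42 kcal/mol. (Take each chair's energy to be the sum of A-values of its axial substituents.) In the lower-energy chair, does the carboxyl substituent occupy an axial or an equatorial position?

equatorial

C1 and C2 have opposite parity, so for the trans isomer the two substituents are e,e in one chair and a,a in the other.
Chair I (chloro axial, carboxyl axial): E = 1.92 kcal/mol.
Chair II (chloro equatorial, carboxyl equatorial): E = 0.00 kcal/mol.
Chair II is the more stable (lower-energy) conformer, and in that chair the carboxyl group is equatorial.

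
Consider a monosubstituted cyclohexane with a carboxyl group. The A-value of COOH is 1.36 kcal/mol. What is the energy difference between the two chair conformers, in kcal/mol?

A monosubstituted cyclohexane has one chair with the carboxyl group axial (E = A = 1.36 kcal/mol) and one with it equatorial (E = 0).
ΔE = 1.36 − 0 = 1.36 kcal/mol.

1.36 kcal/mol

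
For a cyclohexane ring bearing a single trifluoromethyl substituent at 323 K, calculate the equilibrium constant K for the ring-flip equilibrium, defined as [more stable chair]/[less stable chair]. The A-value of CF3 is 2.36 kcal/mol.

One chair has the trifluoromethyl group axial (E = 2.36 kcal/mol) and the other has it equatorial (E = 0).
ΔG = 2.36 kcal/mol between the two chairs.
K = exp(ΔG/RT) with R = 1.987×10⁻³ kcal mol⁻¹ K⁻¹ and T = 323 K gives K ≈ 39.5.

K ≈ 39.5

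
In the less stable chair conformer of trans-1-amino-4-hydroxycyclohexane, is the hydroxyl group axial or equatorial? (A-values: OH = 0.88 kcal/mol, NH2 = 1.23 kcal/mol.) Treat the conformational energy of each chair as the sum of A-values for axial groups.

C1 and C4 have opposite parity, so for the trans isomer the two substituents are e,e in one chair and a,a in the other.
Chair I (hydroxyl axial, amino axial): E = 2.11 kcal/mol.
Chair II (hydroxyl equatorial, amino equatorial): E = 0.00 kcal/mol.
Chair I is the less stable (higher-energy) conformer, and in that chair the hydroxyl group is axial.

axial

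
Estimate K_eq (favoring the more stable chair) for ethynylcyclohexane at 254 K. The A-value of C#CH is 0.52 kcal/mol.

K ≈ 2.80

One chair has the ethynyl group axial (E = 0.52 kcal/mol) and the other has it equatorial (E = 0).
ΔG = 0.52 kcal/mol between the two chairs.
K = exp(ΔG/RT) with R = 1.987×10⁻³ kcal mol⁻¹ K⁻¹ and T = 254 K gives K ≈ 2.8.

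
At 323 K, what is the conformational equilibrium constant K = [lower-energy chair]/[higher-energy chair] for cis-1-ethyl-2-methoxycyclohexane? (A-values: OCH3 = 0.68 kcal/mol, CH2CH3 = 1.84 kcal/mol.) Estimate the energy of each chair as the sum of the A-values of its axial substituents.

C1 and C2 have opposite parity, so for the cis isomer the two substituents are one axial and one equatorial in each chair.
Chair I (methoxy axial, ethyl equatorial): E = 0.68 kcal/mol; chair II (methoxy equatorial, ethyl axial): E = 1.84 kcal/mol.
ΔG = 1.16 kcal/mol between the two chairs.
K = exp(ΔG/RT) with R = 1.987×10⁻³ kcal mol⁻¹ K⁻¹ and T = 323 K gives K ≈ 6.09.

K ≈ 6.09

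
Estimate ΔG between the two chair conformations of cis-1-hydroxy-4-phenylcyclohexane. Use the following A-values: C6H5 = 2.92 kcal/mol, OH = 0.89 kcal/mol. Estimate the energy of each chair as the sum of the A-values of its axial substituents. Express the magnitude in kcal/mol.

C1 and C4 have opposite parity, so for the cis isomer the two substituents are one axial and one equatorial in each chair.
Chair I (phenyl axial, hydroxyl equatorial): E = 2.92 kcal/mol.
Chair II (phenyl equatorial, hydroxyl axial): E = 0.89 kcal/mol.
ΔE = 2.92 − 0.89 = 2.03 kcal/mol; chair II is more stable.

2.03 kcal/mol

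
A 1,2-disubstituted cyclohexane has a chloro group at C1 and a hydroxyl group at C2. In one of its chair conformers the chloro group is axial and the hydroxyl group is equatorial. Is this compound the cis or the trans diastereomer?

C1 and C2 have opposite parity, so their axial bonds point in opposite directions.
With opposite-parity carbons, two substituents on the same face are one axial and one equatorial; opposite faces give both axial or both equatorial.
Here the groups are axial/equatorial → same face → cis.

cis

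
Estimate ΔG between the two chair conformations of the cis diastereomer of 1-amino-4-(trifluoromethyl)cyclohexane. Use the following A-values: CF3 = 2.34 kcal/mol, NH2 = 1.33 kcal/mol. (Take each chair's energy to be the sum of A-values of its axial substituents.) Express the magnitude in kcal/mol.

C1 and C4 have opposite parity, so for the cis isomer the two substituents are one axial and one equatorial in each chair.
Chair I (trifluoromethyl axial, amino equatorial): E = 2.34 kcal/mol.
Chair II (trifluoromethyl equatorial, amino axial): E = 1.33 kcal/mol.
ΔE = 2.34 − 1.33 = 1.01 kcal/mol; chair II is more stable.

1.01 kcal/mol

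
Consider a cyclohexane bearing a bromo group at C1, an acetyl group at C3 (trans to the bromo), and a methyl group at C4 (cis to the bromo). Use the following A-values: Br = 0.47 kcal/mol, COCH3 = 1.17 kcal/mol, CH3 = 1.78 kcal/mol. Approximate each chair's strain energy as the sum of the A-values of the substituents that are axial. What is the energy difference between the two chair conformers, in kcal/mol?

Chair I (bromo axial, acetyl equatorial, methyl equatorial): E = 0.47 kcal/mol.
Chair II (bromo equatorial, acetyl axial, methyl axial): E = 2.95 kcal/mol.
ΔE = 2.95 − 0.47 = 2.48 kcal/mol; chair I is more stable.

2.48 kcal/mol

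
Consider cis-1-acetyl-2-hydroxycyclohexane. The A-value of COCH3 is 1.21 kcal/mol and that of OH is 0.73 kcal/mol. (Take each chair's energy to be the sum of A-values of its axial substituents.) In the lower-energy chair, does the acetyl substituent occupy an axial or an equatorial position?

equatorial

C1 and C2 have opposite parity, so for the cis isomer the two substituents are one axial and one equatorial in each chair.
Chair I (acetyl axial, hydroxyl equatorial): E = 1.21 kcal/mol.
Chair II (acetyl equatorial, hydroxyl axial): E = 0.73 kcal/mol.
Chair II is the more stable (lower-energy) conformer, and in that chair the acetyl group is equatorial.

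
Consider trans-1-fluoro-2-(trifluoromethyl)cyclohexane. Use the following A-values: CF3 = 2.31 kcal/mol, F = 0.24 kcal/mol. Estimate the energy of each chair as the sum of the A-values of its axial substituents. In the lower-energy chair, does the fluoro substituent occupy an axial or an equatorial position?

equatorial

C1 and C2 have opposite parity, so for the trans isomer the two substituents are e,e in one chair and a,a in the other.
Chair I (trifluoromethyl axial, fluoro axial): E = 2.55 kcal/mol.
Chair II (trifluoromethyl equatorial, fluoro equatorial): E = 0.00 kcal/mol.
Chair II is the more stable (lower-energy) conformer, and in that chair the fluoro group is equatorial.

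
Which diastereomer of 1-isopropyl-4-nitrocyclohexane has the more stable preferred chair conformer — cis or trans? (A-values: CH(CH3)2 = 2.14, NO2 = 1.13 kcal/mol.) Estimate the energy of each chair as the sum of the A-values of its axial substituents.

trans

At 1,4 positions (parity opposite): cis → (a,e or e,a); trans → (e,e or a,a).
Best chair for cis: E = 1.13 kcal/mol; best chair for trans: E = 0.00 kcal/mol.
The trans isomer is lower by 1.13 kcal/mol.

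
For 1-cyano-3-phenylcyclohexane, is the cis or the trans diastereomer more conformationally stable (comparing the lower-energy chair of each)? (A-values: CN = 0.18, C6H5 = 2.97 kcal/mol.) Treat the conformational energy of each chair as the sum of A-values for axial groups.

cis

At 1,3 positions (parity same): cis → (e,e or a,a); trans → (a,e or e,a).
Best chair for cis: E = 0.00 kcal/mol; best chair for trans: E = 0.18 kcal/mol.
The cis isomer is lower by 0.18 kcal/mol.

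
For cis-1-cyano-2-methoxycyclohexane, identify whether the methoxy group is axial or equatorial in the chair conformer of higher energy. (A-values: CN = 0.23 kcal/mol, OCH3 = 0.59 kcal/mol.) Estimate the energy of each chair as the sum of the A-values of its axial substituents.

C1 and C2 have opposite parity, so for the cis isomer the two substituents are one axial and one equatorial in each chair.
Chair I (cyano axial, methoxy equatorial): E = 0.23 kcal/mol.
Chair II (cyano equatorial, methoxy axial): E = 0.59 kcal/mol.
Chair II is the less stable (higher-energy) conformer, and in that chair the methoxy group is axial.

axial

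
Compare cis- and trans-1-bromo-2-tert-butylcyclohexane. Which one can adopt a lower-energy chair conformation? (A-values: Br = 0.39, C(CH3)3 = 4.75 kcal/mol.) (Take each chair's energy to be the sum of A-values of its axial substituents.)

At 1,2 positions (parity opposite): cis → (a,e or e,a); trans → (e,e or a,a).
Best chair for cis: E = 0.39 kcal/mol; best chair for trans: E = 0.00 kcal/mol.
The trans isomer is lower by 0.39 kcal/mol.

trans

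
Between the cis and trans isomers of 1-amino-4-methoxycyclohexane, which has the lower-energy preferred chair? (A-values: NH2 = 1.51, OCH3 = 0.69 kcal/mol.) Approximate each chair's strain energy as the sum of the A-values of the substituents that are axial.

trans

At 1,4 positions (parity opposite): cis → (a,e or e,a); trans → (e,e or a,a).
Best chair for cis: E = 0.69 kcal/mol; best chair for trans: E = 0.00 kcal/mol.
The trans isomer is lower by 0.69 kcal/mol.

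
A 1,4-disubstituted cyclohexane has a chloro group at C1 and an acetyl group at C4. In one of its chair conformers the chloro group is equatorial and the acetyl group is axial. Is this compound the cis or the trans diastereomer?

C1 and C4 have opposite parity, so their axial bonds point in opposite directions.
With opposite-parity carbons, two substituents on the same face are one axial and one equatorial; opposite faces give both axial or both equatorial.
Here the groups are equatorial/axial → same face → cis.

cis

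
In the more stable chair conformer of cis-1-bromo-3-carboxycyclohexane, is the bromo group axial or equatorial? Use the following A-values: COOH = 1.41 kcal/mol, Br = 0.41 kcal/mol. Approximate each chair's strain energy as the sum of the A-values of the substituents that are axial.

C1 and C3 have the same parity, so for the cis isomer the two substituents are e,e in one chair and a,a in the other.
Chair I (carboxyl axial, bromo axial): E = 1.82 kcal/mol.
Chair II (carboxyl equatorial, bromo equatorial): E = 0.00 kcal/mol.
Chair II is the more stable (lower-energy) conformer, and in that chair the bromo group is equatorial.

equatorial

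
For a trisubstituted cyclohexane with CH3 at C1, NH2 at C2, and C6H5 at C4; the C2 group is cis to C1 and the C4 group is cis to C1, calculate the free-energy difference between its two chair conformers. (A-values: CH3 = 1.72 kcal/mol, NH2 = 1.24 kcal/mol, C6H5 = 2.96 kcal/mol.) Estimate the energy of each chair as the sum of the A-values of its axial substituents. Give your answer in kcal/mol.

2.48 kcal/mol

Chair I (methyl axial, amino equatorial, phenyl equatorial): E = 1.72 kcal/mol.
Chair II (methyl equatorial, amino axial, phenyl axial): E = 4.20 kcal/mol.
ΔE = 4.20 − 1.72 = 2.48 kcal/mol; chair I is more stable.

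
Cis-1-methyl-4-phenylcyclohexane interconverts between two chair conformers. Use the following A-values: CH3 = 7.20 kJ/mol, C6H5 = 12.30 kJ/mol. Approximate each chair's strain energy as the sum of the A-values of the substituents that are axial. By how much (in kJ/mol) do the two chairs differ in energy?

C1 and C4 have opposite parity, so for the cis isomer the two substituents are one axial and one equatorial in each chair.
Chair I (methyl axial, phenyl equatorial): E = 7.20 kJ/mol.
Chair II (methyl equatorial, phenyl axial): E = 12.30 kJ/mol.
ΔE = 12.30 − 7.20 = 5.10 kJ/mol; chair I is more stable.

5.10 kJ/mol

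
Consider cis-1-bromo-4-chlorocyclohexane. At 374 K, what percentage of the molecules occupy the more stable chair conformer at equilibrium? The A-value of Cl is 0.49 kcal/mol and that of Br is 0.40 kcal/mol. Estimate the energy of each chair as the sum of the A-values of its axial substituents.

C1 and C4 have opposite parity, so for the cis isomer the two substituents are one axial and one equatorial in each chair.
Chair I (chloro axial, bromo equatorial): E = 0.49 kcal/mol; chair II (chloro equatorial, bromo axial): E = 0.40 kcal/mol.
ΔG = 0.09 kcal/mol between the two chairs.
K = exp(ΔG/RT) with R = 1.987×10⁻³ kcal mol⁻¹ K⁻¹ and T = 374 K gives K ≈ 1.13.
Fraction in the lower-energy chair = K/(K+1) = 53.0%.

53.0%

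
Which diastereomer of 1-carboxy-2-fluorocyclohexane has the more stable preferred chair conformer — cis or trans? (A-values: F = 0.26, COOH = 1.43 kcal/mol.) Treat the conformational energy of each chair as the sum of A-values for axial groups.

At 1,2 positions (parity opposite): cis → (a,e or e,a); trans → (e,e or a,a).
Best chair for cis: E = 0.26 kcal/mol; best chair for trans: E = 0.00 kcal/mol.
The trans isomer is lower by 0.26 kcal/mol.

trans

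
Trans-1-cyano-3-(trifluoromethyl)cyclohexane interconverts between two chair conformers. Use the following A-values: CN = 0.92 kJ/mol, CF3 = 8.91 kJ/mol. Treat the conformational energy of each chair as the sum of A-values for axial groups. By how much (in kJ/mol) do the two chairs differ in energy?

C1 and C3 have the same parity, so for the trans isomer the two substituents are one axial and one equatorial in each chair.
Chair I (cyano axial, trifluoromethyl equatorial): E = 0.92 kJ/mol.
Chair II (cyano equatorial, trifluoromethyl axial): E = 8.91 kJ/mol.
ΔE = 8.91 − 0.92 = 7.99 kJ/mol; chair I is more stable.

7.99 kJ/mol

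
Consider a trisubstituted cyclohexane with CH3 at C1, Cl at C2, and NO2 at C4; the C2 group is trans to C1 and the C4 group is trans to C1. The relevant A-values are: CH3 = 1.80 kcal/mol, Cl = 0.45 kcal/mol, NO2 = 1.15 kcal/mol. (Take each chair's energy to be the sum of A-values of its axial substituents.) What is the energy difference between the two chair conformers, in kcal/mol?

Chair I (methyl axial, chloro axial, nitro axial): E = 3.40 kcal/mol.
Chair II (methyl equatorial, chloro equatorial, nitro equatorial): E = 0.00 kcal/mol.
ΔE = 3.40 − 0.00 = 3.40 kcal/mol; chair II is more stable.

3.40 kcal/mol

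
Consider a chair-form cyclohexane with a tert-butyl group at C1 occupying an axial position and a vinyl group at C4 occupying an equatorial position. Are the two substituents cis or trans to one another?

C1 and C4 have opposite parity, so their axial bonds point in opposite directions.
With opposite-parity carbons, two substituents on the same face are one axial and one equatorial; opposite faces give both axial or both equatorial.
Here the groups are axial/equatorial → same face → cis.

cis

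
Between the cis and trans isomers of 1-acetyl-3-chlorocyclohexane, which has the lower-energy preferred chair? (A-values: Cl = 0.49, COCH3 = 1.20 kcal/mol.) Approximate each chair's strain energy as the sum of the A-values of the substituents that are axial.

At 1,3 positions (parity same): cis → (e,e or a,a); trans → (a,e or e,a).
Best chair for cis: E = 0.00 kcal/mol; best chair for trans: E = 0.49 kcal/mol.
The cis isomer is lower by 0.49 kcal/mol.

cis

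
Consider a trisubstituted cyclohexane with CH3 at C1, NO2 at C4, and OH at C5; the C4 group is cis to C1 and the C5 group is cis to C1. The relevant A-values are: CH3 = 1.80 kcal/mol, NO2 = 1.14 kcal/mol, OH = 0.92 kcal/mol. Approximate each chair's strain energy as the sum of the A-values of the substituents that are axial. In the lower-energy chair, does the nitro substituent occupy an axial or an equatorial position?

Chair I (methyl axial, nitro equatorial, hydroxyl axial): E = 2.72 kcal/mol.
Chair II (methyl equatorial, nitro axial, hydroxyl equatorial): E = 1.14 kcal/mol.
Chair II is the more stable (lower-energy) conformer, and in that chair the nitro group is axial.

axial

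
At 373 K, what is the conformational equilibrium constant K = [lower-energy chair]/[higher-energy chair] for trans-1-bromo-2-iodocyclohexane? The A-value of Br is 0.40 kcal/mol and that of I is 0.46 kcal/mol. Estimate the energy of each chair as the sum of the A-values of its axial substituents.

K ≈ 3.19

C1 and C2 have opposite parity, so for the trans isomer the two substituents are e,e in one chair and a,a in the other.
Chair I (bromo axial, iodo axial): E = 0.86 kcal/mol; chair II (bromo equatorial, iodo equatorial): E = 0.00 kcal/mol.
ΔG = 0.86 kcal/mol between the two chairs.
K = exp(ΔG/RT) with R = 1.987×10⁻³ kcal mol⁻¹ K⁻¹ and T = 373 K gives K ≈ 3.19.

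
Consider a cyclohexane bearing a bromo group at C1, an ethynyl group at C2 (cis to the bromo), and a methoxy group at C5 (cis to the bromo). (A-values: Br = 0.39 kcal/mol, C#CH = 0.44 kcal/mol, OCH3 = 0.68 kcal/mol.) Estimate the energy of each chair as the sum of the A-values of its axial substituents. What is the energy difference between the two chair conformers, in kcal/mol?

0.63 kcal/mol

Chair I (bromo axial, ethynyl equatorial, methoxy axial): E = 1.07 kcal/mol.
Chair II (bromo equatorial, ethynyl axial, methoxy equatorial): E = 0.44 kcal/mol.
ΔE = 1.07 − 0.44 = 0.63 kcal/mol; chair II is more stable.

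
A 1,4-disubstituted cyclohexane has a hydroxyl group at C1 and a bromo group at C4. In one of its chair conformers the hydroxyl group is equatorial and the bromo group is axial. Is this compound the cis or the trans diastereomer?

cis

C1 and C4 have opposite parity, so their axial bonds point in opposite directions.
With opposite-parity carbons, two substituents on the same face are one axial and one equatorial; opposite faces give both axial or both equatorial.
Here the groups are equatorial/axial → same face → cis.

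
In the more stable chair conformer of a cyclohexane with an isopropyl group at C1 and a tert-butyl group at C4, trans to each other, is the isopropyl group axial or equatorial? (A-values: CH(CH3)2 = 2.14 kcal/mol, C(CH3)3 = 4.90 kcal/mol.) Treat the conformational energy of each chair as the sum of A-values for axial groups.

C1 and C4 have opposite parity, so for the trans isomer the two substituents are e,e in one chair and a,a in the other.
Chair I (isopropyl axial, tert-butyl axial): E = 7.04 kcal/mol.
Chair II (isopropyl equatorial, tert-butyl equatorial): E = 0.00 kcal/mol.
Chair II is the more stable (lower-energy) conformer, and in that chair the isopropyl group is equatorial.

equatorial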